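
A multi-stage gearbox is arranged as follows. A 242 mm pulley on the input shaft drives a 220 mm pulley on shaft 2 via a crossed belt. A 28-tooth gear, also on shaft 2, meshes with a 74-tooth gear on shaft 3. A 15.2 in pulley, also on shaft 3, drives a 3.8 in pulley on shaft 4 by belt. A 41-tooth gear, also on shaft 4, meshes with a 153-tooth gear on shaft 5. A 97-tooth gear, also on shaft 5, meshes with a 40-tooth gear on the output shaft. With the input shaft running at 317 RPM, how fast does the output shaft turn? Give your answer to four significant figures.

the input shaft → shaft 2 (belt, 220/242): 317 ÷ 0.90909 = 348.7 RPM
shaft 2 → shaft 3 (gear mesh, 74/28): 348.7 ÷ 2.6429 = 131.94 RPM
shaft 3 → shaft 4 (belt, 3.8/15.2): 131.94 ÷ 0.25 = 527.76 RPM
shaft 4 → shaft 5 (gear mesh, 153/41): 527.76 ÷ 3.7317 = 141.43 RPM
shaft 5 → the output shaft (gear mesh, 40/97): 141.43 ÷ 0.41237 = 342.96 RPM

343.0 RPM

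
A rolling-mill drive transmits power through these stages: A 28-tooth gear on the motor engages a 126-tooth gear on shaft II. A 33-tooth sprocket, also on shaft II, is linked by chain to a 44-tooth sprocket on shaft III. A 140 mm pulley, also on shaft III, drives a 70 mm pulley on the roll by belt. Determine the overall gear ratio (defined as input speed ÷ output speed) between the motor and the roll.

Each stage contributes driven/driver: gear mesh 126/28 = 4.5, chain 44/33 = 1.3333, belt 70/140 = 0.5.
Overall: 4.5 × 1.3333 × 0.5 = 3.

3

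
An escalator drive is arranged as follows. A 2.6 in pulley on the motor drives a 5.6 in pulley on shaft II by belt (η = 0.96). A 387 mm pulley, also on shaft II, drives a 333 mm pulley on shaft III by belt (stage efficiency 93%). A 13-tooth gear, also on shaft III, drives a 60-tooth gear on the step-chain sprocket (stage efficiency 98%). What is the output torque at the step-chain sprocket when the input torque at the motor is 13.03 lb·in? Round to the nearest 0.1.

97.5 lb·in

belt 5.6/2.6 = 2.1538 → τ = 13.03·2.1538·0.96 = 26.942 lb·in
belt 333/387 = 0.86047 → τ = 26.942·0.86047·0.93 = 21.56 lb·in
gear mesh 60/13 = 4.6154 → τ = 21.56·4.6154·0.98 = 97.517 lb·in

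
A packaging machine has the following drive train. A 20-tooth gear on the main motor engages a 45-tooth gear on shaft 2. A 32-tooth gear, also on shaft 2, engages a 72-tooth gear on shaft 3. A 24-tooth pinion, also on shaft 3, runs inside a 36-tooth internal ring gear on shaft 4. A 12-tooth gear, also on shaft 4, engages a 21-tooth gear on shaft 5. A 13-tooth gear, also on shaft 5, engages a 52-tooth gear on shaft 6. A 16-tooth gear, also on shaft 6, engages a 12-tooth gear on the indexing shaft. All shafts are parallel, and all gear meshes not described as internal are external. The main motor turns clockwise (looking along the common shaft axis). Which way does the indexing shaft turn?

counterclockwise

the main motor → shaft 2: external mesh, 1 reversal → CCW.
shaft 2 → shaft 3: external mesh, 1 reversal → CW.
shaft 3 → shaft 4: internal mesh, same direction → CW.
shaft 4 → shaft 5: external mesh, 1 reversal → CCW.
shaft 5 → shaft 6: external mesh, 1 reversal → CW.
shaft 6 → the indexing shaft: external mesh, 1 reversal → CCW.
5 reversals in total — an odd number — so the indexing shaft turns opposite to the main motor.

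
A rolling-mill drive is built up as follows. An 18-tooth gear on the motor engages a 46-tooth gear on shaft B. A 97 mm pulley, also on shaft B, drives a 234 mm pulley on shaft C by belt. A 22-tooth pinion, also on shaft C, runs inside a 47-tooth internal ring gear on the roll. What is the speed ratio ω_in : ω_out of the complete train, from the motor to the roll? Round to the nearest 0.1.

Each stage contributes driven/driver: gear mesh 46/18 = 2.5556, belt 234/97 = 2.4124, internal gear 47/22 = 2.1364.
Overall: 2.5556 × 2.4124 × 2.1364 = 13.171.

13.2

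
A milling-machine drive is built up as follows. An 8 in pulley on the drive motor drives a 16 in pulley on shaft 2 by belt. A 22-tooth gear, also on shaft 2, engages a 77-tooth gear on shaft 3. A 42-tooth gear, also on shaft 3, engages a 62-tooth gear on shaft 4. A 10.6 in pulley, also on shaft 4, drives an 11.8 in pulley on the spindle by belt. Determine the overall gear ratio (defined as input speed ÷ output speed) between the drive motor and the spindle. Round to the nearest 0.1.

Each stage contributes driven/driver: belt 16/8 = 2, gear mesh 77/22 = 3.5, gear mesh 62/42 = 1.4762, belt 11.8/10.6 = 1.1132.
Overall: 2 × 3.5 × 1.4762 × 1.1132 = 11.503.

11.5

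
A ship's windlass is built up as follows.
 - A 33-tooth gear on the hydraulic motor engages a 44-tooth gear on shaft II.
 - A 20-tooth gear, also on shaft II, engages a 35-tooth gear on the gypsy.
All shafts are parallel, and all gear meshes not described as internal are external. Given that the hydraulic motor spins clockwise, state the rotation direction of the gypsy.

clockwise

the hydraulic motor → shaft II: external mesh, 1 reversal → CCW.
shaft II → the gypsy: external mesh, 1 reversal → CW.
2 reversals in total — an even number — so the gypsy turns the same way as the hydraulic motor.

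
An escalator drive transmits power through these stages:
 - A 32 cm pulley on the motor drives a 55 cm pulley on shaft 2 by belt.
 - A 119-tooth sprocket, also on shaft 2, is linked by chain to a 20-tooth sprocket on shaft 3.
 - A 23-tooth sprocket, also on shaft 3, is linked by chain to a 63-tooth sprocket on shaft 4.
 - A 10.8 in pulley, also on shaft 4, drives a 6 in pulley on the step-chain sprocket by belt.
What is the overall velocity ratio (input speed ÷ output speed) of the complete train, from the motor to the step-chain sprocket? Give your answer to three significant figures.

0.440

Each stage contributes driven/driver: belt 55/32 = 1.7188, chain 20/119 = 0.16807, chain 63/23 = 2.7391, belt 6/10.8 = 0.55556.
Overall: 1.7188 × 0.16807 × 2.7391 × 0.55556 = 0.43958.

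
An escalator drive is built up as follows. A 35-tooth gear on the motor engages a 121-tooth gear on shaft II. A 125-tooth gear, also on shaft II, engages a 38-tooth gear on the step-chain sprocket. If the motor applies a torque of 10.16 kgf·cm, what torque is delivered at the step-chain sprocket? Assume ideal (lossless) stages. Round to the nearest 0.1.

10.7 kgf·cm

After the gear mesh (121/35): 10.16 × 3.4571 = 35.125 kgf·cm
After the gear mesh (38/125): 35.125 × 0.304 = 10.678 kgf·cm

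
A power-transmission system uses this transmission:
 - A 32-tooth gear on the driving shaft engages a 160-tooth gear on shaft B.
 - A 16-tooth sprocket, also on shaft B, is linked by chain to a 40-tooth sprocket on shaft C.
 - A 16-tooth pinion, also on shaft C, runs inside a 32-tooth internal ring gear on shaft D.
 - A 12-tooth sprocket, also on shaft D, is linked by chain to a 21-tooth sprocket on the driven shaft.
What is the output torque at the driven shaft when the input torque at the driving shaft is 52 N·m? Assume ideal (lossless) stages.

2275 N·m

After the gear mesh (160/32): 52 × 5 = 260 N·m
After the chain (40/16): 260 × 2.5 = 650 N·m
After the internal gear (32/16): 650 × 2 = 1300 N·m
After the chain (21/12): 1300 × 1.75 = 2275 N·m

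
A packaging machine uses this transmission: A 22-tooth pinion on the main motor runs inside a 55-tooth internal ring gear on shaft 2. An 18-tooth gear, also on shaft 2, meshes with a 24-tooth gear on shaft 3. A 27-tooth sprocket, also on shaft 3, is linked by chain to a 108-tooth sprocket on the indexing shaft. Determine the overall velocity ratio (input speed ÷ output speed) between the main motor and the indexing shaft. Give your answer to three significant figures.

Each stage contributes driven/driver: internal gear 55/22 = 2.5, gear mesh 24/18 = 1.3333, chain 108/27 = 4.
Overall: 2.5 × 1.3333 × 4 = 13.333.

13.3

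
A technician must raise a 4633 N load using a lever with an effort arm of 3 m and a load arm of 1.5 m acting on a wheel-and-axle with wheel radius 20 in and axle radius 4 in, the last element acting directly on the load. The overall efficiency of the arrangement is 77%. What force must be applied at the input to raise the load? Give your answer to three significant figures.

Lever MA = effort arm / load arm = 3/1.5 = 2.
Wheel-and-axle MA = R/r = 20/4 = 5.
Combined ideal MA = 2 × 5 = 10.
Actual MA = 10 × 0.77 = 7.7.
Effort = load / actual MA = 4633 / 7.7 = 601.69 N.

602 N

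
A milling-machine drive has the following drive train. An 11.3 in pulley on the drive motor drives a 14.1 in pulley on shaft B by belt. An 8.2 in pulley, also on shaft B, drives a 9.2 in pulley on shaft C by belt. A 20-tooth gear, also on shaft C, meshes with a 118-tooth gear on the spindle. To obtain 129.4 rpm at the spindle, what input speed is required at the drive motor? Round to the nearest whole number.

Overall ratio R = 1.2478 × 1.122 × 5.9 = 8.2597.
Required input speed = output speed × R = 129.4 × 8.2597 = 1068.8 rpm.

1069 rpm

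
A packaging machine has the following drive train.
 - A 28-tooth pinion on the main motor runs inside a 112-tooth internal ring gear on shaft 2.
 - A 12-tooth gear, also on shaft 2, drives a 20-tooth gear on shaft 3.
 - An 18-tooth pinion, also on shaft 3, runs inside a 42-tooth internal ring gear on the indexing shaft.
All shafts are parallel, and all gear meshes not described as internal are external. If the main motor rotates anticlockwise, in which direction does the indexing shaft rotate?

the main motor → shaft 2: internal mesh, same direction → CCW.
shaft 2 → shaft 3: external mesh, 1 reversal → CW.
shaft 3 → the indexing shaft: internal mesh, same direction → CW.
1 reversal in total — an odd number — so the indexing shaft turns opposite to the main motor.

clockwise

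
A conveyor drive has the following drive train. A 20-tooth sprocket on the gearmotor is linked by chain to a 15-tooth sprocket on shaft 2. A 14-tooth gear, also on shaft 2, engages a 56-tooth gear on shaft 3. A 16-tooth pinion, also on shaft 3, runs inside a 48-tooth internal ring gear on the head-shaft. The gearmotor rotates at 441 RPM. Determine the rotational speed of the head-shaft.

49 RPM

Chain: ratio = 15/20 = 0.75, so shaft 2 turns at 441 / 0.75 = 588 RPM.
Gear mesh: ratio = 56/14 = 4, so shaft 3 turns at 588 / 4 = 147 RPM.
Internal gear: ratio = 48/16 = 3, so the head-shaft turns at 147 / 3 = 49 RPM.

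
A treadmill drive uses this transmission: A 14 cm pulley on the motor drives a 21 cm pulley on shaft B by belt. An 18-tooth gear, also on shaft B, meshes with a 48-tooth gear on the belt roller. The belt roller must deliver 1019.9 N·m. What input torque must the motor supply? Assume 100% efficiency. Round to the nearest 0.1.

255.0 N·m

Overall ratio R = 1.5 × 2.6667 = 4.
Input torque = output torque / R = 1019.9 / 4 = 254.97 N·m.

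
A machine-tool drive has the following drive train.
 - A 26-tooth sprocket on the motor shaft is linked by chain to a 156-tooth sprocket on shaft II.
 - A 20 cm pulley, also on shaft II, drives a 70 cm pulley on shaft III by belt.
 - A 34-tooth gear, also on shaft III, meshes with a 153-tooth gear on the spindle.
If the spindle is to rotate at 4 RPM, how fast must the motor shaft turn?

378 RPM

Overall ratio R = 6 × 3.5 × 4.5 = 94.5.
Required input speed = output speed × R = 4 × 94.5 = 378 RPM.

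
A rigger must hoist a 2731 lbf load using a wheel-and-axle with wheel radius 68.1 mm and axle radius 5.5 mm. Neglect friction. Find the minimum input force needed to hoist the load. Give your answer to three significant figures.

Wheel-and-axle MA = R/r = 68.1/5.5 = 12.382.
Effort = load / MA = 2731 / 12.382 = 220.57 lbf.

221 lbf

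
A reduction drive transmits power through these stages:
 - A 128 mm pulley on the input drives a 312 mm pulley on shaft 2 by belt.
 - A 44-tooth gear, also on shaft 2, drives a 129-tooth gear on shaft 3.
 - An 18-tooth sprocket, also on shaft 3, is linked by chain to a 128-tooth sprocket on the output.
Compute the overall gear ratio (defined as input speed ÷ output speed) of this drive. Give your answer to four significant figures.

Each stage contributes driven/driver: belt 312/128 = 2.4375, gear mesh 129/44 = 2.9318, chain 128/18 = 7.1111.
Overall: 2.4375 × 2.9318 × 7.1111 = 50.818.

50.82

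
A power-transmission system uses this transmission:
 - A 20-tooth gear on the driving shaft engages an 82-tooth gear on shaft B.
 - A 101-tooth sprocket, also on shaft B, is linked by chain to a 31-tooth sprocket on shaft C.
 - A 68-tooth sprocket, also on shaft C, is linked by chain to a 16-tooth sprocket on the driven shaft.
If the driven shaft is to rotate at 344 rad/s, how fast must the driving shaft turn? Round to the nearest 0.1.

101.9 rad/s

Overall ratio R = 4.1 × 0.30693 × 0.23529 = 0.2961.
Required input speed = output speed × R = 344 × 0.2961 = 101.86 rad/s.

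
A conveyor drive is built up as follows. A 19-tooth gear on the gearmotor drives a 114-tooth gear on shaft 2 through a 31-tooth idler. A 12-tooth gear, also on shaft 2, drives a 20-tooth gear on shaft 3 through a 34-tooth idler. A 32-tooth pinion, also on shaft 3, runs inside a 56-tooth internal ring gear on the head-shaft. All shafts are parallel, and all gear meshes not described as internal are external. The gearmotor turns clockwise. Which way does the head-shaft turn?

the gearmotor → shaft 2: driver → idler → driven is 2 external meshes, 2 reversals → CW.
shaft 2 → shaft 3: driver → idler → driven is 2 external meshes, 2 reversals → CW.
shaft 3 → the head-shaft: internal mesh, same direction → CW.
4 reversals in total — an even number — so the head-shaft turns the same way as the gearmotor.

clockwise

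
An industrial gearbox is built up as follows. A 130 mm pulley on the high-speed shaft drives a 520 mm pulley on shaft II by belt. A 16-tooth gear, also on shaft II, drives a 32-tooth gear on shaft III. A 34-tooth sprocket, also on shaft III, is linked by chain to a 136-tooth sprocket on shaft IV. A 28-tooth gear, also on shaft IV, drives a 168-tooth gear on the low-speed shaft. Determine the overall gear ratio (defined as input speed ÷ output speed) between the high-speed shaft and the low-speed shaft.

Each stage contributes driven/driver: belt 520/130 = 4, gear mesh 32/16 = 2, chain 136/34 = 4, gear mesh 168/28 = 6.
Overall: 4 × 2 × 4 × 6 = 192.

192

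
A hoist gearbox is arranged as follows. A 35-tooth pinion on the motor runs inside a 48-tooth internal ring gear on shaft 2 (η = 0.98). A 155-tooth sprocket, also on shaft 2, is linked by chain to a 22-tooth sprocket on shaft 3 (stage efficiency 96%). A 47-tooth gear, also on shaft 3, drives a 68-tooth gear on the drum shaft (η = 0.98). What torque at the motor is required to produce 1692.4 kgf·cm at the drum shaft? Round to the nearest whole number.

Overall ratio R = 1.3714 × 0.14194 × 1.4468 = 0.28163; overall efficiency η = 0.98 × 0.96 × 0.98 = 0.9220.
Input torque = output torque / (R × η) = 1692.4 / (0.28163 × 0.9220) = 6517.9 kgf·cm.

6518 kgf·cm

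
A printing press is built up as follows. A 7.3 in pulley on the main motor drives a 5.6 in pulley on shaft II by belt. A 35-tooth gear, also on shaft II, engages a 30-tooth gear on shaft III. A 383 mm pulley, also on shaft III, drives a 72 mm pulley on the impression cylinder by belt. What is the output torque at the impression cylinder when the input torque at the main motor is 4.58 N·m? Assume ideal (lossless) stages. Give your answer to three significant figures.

0.566 N·m

After the belt (5.6/7.3): 4.58 × 0.76712 = 3.5134 N·m
After the gear mesh (30/35): 3.5134 × 0.85714 = 3.0115 N·m
After the belt (72/383): 3.0115 × 0.18799 = 0.56613 N·m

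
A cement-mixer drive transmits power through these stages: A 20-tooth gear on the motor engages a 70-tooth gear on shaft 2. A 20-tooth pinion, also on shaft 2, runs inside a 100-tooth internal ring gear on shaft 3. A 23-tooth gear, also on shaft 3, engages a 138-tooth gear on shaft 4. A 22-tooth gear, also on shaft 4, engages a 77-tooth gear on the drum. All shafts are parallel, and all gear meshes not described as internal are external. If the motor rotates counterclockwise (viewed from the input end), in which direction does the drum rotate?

clockwise

the motor → shaft 2: external mesh, 1 reversal → CW.
shaft 2 → shaft 3: internal mesh, same direction → CW.
shaft 3 → shaft 4: external mesh, 1 reversal → CCW.
shaft 4 → the drum: external mesh, 1 reversal → CW.
3 reversals in total — an odd number — so the drum turns opposite to the motor.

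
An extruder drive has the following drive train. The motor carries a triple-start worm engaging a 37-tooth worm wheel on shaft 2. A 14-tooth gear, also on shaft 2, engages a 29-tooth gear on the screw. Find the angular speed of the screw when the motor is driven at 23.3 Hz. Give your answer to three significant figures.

worm 37/3 = 12.333 → 23.3/12.333 = 1.8892 Hz
gear mesh 29/14 = 2.0714 → 1.8892/2.0714 = 0.91202 Hz

0.912 Hz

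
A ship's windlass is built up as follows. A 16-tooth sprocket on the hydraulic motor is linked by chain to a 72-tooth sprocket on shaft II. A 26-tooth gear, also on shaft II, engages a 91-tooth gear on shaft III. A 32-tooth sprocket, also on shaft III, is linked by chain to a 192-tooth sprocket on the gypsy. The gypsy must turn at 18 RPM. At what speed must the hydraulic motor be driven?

Overall ratio R = 4.5 × 3.5 × 6 = 94.5.
Required input speed = output speed × R = 18 × 94.5 = 1701 RPM.

1701 RPM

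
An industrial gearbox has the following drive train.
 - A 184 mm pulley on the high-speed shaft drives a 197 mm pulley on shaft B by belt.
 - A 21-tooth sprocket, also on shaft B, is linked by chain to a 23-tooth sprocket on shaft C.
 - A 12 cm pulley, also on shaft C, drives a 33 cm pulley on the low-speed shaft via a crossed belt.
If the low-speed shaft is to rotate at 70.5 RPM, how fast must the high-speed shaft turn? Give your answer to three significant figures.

227 RPM

Overall ratio R = 1.0707 × 1.0952 × 2.75 = 3.2247.
Required input speed = output speed × R = 70.5 × 3.2247 = 227.34 RPM.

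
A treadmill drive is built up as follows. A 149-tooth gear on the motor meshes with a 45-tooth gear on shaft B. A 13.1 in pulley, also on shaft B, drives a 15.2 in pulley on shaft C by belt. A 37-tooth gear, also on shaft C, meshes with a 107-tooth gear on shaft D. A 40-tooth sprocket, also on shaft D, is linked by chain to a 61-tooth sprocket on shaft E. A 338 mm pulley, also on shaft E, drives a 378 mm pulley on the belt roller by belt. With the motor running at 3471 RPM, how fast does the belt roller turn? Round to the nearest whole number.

gear mesh 45/149 = 0.30201 → 3471/0.30201 = 11493 RPM
belt 15.2/13.1 = 1.1603 → 11493/1.1603 = 9905 RPM
gear mesh 107/37 = 2.8919 → 9905/2.8919 = 3425.1 RPM
chain 61/40 = 1.525 → 3425.1/1.525 = 2246 RPM
belt 378/338 = 1.1183 → 2246/1.1183 = 2008.3 RPM

2008 RPM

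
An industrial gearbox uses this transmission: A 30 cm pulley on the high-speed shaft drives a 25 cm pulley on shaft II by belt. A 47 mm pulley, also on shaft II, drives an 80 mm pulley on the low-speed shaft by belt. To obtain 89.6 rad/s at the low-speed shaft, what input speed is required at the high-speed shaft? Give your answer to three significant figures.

127 rad/s

Overall ratio R = 0.83333 × 1.7021 = 1.4184.
Required input speed = output speed × R = 89.6 × 1.4184 = 127.09 rad/s.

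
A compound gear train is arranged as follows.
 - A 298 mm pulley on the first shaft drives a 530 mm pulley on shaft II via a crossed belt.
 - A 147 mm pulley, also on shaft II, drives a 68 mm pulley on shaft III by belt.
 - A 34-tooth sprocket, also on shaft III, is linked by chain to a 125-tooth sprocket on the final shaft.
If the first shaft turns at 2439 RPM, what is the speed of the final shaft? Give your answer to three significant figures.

806 RPM

the first shaft → shaft II (belt, 530/298): 2439 ÷ 1.7785 = 1371.4 RPM
shaft II → shaft III (belt, 68/147): 1371.4 ÷ 0.46259 = 2964.6 RPM
shaft III → the final shaft (chain, 125/34): 2964.6 ÷ 3.6765 = 806.36 RPM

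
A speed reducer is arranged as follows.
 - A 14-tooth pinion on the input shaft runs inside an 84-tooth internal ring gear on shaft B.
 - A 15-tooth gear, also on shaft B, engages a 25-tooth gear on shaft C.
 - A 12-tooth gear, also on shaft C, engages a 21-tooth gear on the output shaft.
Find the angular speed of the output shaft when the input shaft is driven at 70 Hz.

4 Hz

the input shaft → shaft B (internal gear, 84/14): 70 ÷ 6 = 11.667 Hz
shaft B → shaft C (gear mesh, 25/15): 11.667 ÷ 1.6667 = 7 Hz
shaft C → the output shaft (gear mesh, 21/12): 7 ÷ 1.75 = 4 Hz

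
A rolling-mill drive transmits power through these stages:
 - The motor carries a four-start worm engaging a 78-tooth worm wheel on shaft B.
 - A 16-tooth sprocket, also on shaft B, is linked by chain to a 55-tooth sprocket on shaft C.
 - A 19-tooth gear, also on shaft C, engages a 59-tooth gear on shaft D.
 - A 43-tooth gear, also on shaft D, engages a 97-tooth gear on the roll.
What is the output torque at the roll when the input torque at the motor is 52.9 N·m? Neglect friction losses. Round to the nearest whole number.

After the worm (78/4): 52.9 × 19.5 = 1031.5 N·m
After the chain (55/16): 1031.5 × 3.4375 = 3546 N·m
After the gear mesh (59/19): 3546 × 3.1053 = 11011 N·m
After the gear mesh (97/43): 11011 × 2.2558 = 24839 N·m

24839 N·m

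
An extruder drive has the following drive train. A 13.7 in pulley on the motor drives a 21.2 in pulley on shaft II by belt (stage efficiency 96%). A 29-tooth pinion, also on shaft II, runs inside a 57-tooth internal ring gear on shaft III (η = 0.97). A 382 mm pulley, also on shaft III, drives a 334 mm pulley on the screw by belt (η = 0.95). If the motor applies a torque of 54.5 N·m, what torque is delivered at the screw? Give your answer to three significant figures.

Belt: ratio = 21.2/13.7 = 1.5474; torque at shaft II = 54.5 × 1.5474 × 0.96 = 80.962 N·m.
Internal gear: ratio = 57/29 = 1.9655; torque at shaft III = 80.962 × 1.9655 × 0.97 = 154.36 N·m.
Belt: ratio = 334/382 = 0.87435; torque at the screw = 154.36 × 0.87435 × 0.95 = 128.21 N·m.

128 N·m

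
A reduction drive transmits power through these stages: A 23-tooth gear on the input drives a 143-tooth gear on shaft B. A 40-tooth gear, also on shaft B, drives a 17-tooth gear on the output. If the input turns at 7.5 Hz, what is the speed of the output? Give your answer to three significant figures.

Gear mesh: ratio = 143/23 = 6.2174, so shaft B turns at 7.5 / 6.2174 = 1.2063 Hz.
Gear mesh: ratio = 17/40 = 0.425, so the output turns at 1.2063 / 0.425 = 2.8383 Hz.

2.84 Hz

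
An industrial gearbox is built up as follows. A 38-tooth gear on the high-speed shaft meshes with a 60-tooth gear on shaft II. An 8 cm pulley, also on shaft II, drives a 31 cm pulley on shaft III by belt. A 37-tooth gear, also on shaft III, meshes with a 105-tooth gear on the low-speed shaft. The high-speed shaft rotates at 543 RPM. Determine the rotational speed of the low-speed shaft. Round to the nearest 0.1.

31.3 RPM

the high-speed shaft → shaft II (gear mesh, 60/38): 543 ÷ 1.5789 = 343.9 RPM
shaft II → shaft III (belt, 31/8): 343.9 ÷ 3.875 = 88.748 RPM
shaft III → the low-speed shaft (gear mesh, 105/37): 88.748 ÷ 2.8378 = 31.273 RPM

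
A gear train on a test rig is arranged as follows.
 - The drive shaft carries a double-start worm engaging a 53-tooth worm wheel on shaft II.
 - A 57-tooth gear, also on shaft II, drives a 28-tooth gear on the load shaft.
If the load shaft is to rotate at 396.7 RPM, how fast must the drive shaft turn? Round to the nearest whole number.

5164 RPM

Overall ratio R = 26.5 × 0.49123 = 13.018.
Required input speed = output speed × R = 396.7 × 13.018 = 5164.1 RPM.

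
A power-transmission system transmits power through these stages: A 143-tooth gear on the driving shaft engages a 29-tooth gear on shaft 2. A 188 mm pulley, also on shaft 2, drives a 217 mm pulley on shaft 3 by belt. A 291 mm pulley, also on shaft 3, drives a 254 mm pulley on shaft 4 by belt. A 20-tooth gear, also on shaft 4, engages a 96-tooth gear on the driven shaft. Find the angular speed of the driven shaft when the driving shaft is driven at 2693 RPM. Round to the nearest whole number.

2746 RPM

the driving shaft → shaft 2 (gear mesh, 29/143): 2693 ÷ 0.2028 = 13279 RPM
shaft 2 → shaft 3 (belt, 217/188): 13279 ÷ 1.1543 = 11505 RPM
shaft 3 → shaft 4 (belt, 254/291): 11505 ÷ 0.87285 = 13180 RPM
shaft 4 → the driven shaft (gear mesh, 96/20): 13180 ÷ 4.8 = 2745.9 RPM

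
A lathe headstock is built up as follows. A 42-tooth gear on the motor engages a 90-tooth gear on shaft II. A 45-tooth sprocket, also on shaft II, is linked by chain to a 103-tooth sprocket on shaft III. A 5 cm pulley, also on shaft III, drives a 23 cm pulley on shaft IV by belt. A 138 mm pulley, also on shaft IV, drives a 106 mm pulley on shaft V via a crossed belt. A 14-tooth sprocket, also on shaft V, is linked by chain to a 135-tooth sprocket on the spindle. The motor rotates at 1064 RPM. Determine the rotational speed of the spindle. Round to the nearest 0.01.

6.37 RPM

gear mesh 90/42 = 2.1429 → 1064/2.1429 = 496.53 RPM
chain 103/45 = 2.2889 → 496.53/2.2889 = 216.93 RPM
belt 23/5 = 4.6 → 216.93/4.6 = 47.159 RPM
belt 106/138 = 0.76812 → 47.159/0.76812 = 61.396 RPM
chain 135/14 = 9.6429 → 61.396/9.6429 = 6.367 RPM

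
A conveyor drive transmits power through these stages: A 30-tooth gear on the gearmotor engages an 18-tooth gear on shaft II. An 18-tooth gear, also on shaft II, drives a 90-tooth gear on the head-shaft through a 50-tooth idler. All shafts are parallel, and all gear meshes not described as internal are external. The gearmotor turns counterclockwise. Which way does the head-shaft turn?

clockwise

the gearmotor → shaft II: external mesh, 1 reversal → CW.
shaft II → the head-shaft: driver → idler → driven is 2 external meshes, 2 reversals → CW.
3 reversals in total — an odd number — so the head-shaft turns opposite to the gearmotor.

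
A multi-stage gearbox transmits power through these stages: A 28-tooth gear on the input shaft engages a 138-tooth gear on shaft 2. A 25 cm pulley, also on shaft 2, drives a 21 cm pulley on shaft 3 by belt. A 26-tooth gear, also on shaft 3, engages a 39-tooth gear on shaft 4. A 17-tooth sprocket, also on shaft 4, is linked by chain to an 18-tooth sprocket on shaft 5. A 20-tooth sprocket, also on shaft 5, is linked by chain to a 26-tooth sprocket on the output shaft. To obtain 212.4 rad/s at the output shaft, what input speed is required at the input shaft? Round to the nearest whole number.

Overall ratio R = 4.9286 × 0.84 × 1.5 × 1.0588 × 1.3 = 8.5479.
Required input speed = output speed × R = 212.4 × 8.5479 = 1815.6 rad/s.

1816 rad/s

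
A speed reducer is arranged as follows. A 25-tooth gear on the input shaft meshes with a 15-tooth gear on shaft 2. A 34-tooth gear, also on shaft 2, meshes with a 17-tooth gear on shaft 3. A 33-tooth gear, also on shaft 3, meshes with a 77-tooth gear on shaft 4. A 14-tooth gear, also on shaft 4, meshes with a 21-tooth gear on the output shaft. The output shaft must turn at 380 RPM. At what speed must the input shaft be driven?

399 RPM

Overall ratio R = 0.6 × 0.5 × 2.3333 × 1.5 = 1.05.
Required input speed = output speed × R = 380 × 1.05 = 399 RPM.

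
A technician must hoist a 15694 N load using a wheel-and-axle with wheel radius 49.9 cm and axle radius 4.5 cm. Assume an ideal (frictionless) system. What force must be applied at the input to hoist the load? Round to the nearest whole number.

Wheel-and-axle MA = R/r = 49.9/4.5 = 11.089.
Effort = load / MA = 15694 / 11.089 = 1415.3 N.

1415 N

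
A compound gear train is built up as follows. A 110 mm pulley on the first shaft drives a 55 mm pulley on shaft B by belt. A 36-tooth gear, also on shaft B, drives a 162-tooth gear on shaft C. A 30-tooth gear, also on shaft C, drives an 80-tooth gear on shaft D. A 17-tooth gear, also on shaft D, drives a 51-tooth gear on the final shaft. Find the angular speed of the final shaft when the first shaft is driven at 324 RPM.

belt 55/110 = 0.5 → 324/0.5 = 648 RPM
gear mesh 162/36 = 4.5 → 648/4.5 = 144 RPM
gear mesh 80/30 = 2.6667 → 144/2.6667 = 54 RPM
gear mesh 51/17 = 3 → 54/3 = 18 RPM

18 RPM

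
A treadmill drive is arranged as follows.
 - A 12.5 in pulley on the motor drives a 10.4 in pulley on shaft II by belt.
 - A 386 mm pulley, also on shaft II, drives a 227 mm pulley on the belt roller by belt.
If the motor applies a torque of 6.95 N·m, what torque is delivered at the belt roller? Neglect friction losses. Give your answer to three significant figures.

3.40 N·m

Belt: ratio = 10.4/12.5 = 0.832; torque at shaft II = 6.95 × 0.832 = 5.7824 N·m.
Belt: ratio = 227/386 = 0.58808; torque at the belt roller = 5.7824 × 0.58808 = 3.4005 N·m.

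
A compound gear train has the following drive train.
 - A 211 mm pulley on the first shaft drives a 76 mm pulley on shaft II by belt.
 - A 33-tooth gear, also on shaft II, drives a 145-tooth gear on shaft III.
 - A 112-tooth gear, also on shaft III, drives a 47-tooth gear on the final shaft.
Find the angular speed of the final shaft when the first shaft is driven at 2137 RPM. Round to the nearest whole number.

the first shaft → shaft II (belt, 76/211): 2137 ÷ 0.36019 = 5933 RPM
shaft II → shaft III (gear mesh, 145/33): 5933 ÷ 4.3939 = 1350.3 RPM
shaft III → the final shaft (gear mesh, 47/112): 1350.3 ÷ 0.41964 = 3217.7 RPM

3218 RPM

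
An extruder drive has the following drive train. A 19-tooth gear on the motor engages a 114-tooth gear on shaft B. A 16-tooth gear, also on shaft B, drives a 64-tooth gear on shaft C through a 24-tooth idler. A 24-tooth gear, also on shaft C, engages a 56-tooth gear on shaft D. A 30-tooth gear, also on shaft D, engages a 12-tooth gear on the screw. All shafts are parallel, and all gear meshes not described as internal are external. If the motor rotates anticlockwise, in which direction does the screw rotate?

the motor → shaft B: external mesh, 1 reversal → CW.
shaft B → shaft C: driver → idler → driven is 2 external meshes, 2 reversals → CW.
shaft C → shaft D: external mesh, 1 reversal → CCW.
shaft D → the screw: external mesh, 1 reversal → CW.
5 reversals in total — an odd number — so the screw turns opposite to the motor.

clockwise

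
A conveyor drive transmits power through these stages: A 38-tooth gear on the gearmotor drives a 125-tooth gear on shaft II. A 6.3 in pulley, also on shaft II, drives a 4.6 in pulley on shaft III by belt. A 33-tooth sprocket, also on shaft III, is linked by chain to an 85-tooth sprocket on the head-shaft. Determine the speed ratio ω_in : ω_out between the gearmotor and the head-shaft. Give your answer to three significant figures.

6.19

Each stage contributes driven/driver: gear mesh 125/38 = 3.2895, belt 4.6/6.3 = 0.73016, chain 85/33 = 2.5758.
Overall: 3.2895 × 0.73016 × 2.5758 = 6.1866.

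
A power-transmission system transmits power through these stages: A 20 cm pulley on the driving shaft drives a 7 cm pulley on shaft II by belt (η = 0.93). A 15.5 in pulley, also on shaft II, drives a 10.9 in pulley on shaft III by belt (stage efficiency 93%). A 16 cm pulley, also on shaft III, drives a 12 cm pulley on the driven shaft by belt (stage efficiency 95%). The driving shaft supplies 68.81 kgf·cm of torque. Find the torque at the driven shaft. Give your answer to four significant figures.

10.44 kgf·cm

Belt: ratio = 7/20 = 0.35; torque at shaft II = 68.81 × 0.35 × 0.93 = 22.398 kgf·cm.
Belt: ratio = 10.9/15.5 = 0.70323; torque at shaft III = 22.398 × 0.70323 × 0.93 = 14.648 kgf·cm.
Belt: ratio = 12/16 = 0.75; torque at the driven shaft = 14.648 × 0.75 × 0.95 = 10.437 kgf·cm.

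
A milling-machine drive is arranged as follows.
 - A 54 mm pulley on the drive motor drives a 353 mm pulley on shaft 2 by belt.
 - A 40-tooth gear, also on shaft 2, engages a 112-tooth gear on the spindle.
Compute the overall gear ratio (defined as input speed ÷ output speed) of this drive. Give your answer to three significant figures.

18.3

Each stage contributes driven/driver: belt 353/54 = 6.537, gear mesh 112/40 = 2.8.
Overall: 6.537 × 2.8 = 18.304.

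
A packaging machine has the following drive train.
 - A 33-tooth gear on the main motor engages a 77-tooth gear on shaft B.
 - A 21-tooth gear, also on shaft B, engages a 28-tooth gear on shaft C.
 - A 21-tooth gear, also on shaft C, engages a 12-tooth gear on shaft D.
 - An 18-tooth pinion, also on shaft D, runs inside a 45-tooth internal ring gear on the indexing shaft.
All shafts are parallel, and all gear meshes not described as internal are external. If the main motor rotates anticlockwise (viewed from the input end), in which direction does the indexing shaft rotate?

the main motor → shaft B: external mesh, 1 reversal → CW.
shaft B → shaft C: external mesh, 1 reversal → CCW.
shaft C → shaft D: external mesh, 1 reversal → CW.
shaft D → the indexing shaft: internal mesh, same direction → CW.
3 reversals in total — an odd number — so the indexing shaft turns opposite to the main motor.

clockwise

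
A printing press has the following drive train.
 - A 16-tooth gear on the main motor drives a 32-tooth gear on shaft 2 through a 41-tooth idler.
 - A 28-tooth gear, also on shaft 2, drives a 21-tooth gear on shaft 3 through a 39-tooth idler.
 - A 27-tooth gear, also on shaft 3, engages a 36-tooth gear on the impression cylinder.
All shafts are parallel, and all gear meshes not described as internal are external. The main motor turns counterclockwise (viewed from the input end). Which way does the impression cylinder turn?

the main motor → shaft 2: driver → idler → driven is 2 external meshes, 2 reversals → CCW.
shaft 2 → shaft 3: driver → idler → driven is 2 external meshes, 2 reversals → CCW.
shaft 3 → the impression cylinder: external mesh, 1 reversal → CW.
5 reversals in total — an odd number — so the impression cylinder turns opposite to the main motor.

clockwise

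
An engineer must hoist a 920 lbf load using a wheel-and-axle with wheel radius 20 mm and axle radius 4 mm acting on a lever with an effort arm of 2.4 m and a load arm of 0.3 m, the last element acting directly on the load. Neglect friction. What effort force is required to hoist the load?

23 lbf

Wheel-and-axle MA = R/r = 20/4 = 5.
Lever MA = effort arm / load arm = 2.4/0.3 = 8.
Combined ideal MA = 5 × 8 = 40.
Effort = load / MA = 920 / 40 = 23 lbf.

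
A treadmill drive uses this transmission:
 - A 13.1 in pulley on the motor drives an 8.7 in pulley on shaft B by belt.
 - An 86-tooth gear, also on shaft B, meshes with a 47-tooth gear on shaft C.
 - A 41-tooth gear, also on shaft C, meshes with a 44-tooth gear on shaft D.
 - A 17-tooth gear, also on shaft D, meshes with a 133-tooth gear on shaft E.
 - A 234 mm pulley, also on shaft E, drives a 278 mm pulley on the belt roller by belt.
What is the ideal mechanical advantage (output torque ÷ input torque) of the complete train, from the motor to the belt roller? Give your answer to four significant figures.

Each stage contributes driven/driver: belt 8.7/13.1 = 0.66412, gear mesh 47/86 = 0.54651, gear mesh 44/41 = 1.0732, gear mesh 133/17 = 7.8235, belt 278/234 = 1.188.
Overall: 0.66412 × 0.54651 × 1.0732 × 7.8235 × 1.188 = 3.6203.

3.620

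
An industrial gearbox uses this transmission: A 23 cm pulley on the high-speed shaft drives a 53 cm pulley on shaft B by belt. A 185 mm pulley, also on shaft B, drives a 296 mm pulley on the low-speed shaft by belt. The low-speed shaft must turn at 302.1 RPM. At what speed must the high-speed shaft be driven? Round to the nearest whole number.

Overall ratio R = 2.3043 × 1.6 = 3.687.
Required input speed = output speed × R = 302.1 × 3.687 = 1113.8 RPM.

1114 RPM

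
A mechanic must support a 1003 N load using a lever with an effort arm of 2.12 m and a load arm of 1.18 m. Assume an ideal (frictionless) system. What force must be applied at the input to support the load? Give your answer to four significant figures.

Lever MA = effort arm / load arm = 2.12/1.18 = 1.7966.
Effort = load / MA = 1003 / 1.7966 = 558.27 N.

558.3 N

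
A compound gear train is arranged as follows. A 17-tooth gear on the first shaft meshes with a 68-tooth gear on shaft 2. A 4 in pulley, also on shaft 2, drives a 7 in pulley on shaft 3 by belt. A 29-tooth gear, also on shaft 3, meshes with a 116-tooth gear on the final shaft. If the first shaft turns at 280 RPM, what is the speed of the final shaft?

10 RPM

the first shaft → shaft 2 (gear mesh, 68/17): 280 ÷ 4 = 70 RPM
shaft 2 → shaft 3 (belt, 7/4): 70 ÷ 1.75 = 40 RPM
shaft 3 → the final shaft (gear mesh, 116/29): 40 ÷ 4 = 10 RPM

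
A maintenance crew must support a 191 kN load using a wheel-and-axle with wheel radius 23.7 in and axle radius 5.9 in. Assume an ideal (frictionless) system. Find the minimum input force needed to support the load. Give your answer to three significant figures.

Wheel-and-axle MA = R/r = 23.7/5.9 = 4.0169.
Effort = load / MA = 191 / 4.0169 = 47.549 kN.

47.5 kN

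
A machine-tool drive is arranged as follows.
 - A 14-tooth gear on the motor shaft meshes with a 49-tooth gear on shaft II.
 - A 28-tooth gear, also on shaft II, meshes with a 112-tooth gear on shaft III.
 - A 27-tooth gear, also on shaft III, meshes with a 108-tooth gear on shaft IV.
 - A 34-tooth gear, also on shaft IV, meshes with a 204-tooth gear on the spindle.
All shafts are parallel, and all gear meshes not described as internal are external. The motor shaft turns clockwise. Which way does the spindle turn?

the motor shaft → shaft II: external mesh, 1 reversal → CCW.
shaft II → shaft III: external mesh, 1 reversal → CW.
shaft III → shaft IV: external mesh, 1 reversal → CCW.
shaft IV → the spindle: external mesh, 1 reversal → CW.
4 reversals in total — an even number — so the spindle turns the same way as the motor shaft.

clockwise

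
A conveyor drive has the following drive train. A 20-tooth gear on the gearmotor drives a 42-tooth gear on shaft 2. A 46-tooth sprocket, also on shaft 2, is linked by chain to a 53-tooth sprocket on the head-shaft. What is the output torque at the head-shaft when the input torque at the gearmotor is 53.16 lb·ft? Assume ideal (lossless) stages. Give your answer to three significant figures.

129 lb·ft

After the gear mesh (42/20): 53.16 × 2.1 = 111.64 lb·ft
After the chain (53/46): 111.64 × 1.1522 = 128.62 lb·ft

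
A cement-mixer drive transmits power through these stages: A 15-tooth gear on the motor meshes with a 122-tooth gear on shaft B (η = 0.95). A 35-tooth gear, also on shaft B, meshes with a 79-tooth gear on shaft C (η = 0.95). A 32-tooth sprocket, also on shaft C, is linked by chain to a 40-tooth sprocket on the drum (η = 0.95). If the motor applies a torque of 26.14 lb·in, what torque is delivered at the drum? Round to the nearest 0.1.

After the gear mesh (122/15): 26.14 × 8.1333 × 0.95 = 201.98 lb·in
After the gear mesh (79/35): 201.98 × 2.2571 × 0.95 = 433.09 lb·in
After the chain (40/32): 433.09 × 1.25 × 0.95 = 514.3 lb·in

514.3 lb·in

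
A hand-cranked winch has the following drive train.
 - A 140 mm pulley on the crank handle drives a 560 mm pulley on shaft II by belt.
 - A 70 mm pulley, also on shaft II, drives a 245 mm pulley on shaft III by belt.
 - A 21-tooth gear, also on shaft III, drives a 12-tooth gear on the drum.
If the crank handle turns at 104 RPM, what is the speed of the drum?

Belt: ratio = 560/140 = 4, so shaft II turns at 104 / 4 = 26 RPM.
Belt: ratio = 245/70 = 3.5, so shaft III turns at 26 / 3.5 = 7.4286 RPM.
Gear mesh: ratio = 12/21 = 0.57143, so the drum turns at 7.4286 / 0.57143 = 13 RPM.

13 RPM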